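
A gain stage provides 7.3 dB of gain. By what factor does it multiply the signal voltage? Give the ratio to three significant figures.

2.32

Voltage ratio = 10^(dB/20).
10^(7.3/20) = 10^(0.3650) = 2.32.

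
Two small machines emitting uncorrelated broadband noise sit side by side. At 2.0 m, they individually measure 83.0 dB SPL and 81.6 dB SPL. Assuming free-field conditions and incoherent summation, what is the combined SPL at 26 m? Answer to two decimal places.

63.09 dB SPL

Combined at 2.0 m: 10·log₁₀(10^(83.0/10)+10^(81.6/10)) = 85.366 dB SPL.
Then apply −20·log₁₀(26/2.0) = -22.279 dB → 63.09 dB SPL.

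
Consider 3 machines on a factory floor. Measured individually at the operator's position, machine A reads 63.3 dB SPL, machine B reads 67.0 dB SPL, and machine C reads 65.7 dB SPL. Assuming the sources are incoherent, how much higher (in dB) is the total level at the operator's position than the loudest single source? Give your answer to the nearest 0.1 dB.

Incoherent sources sum as intensities:
L_total = 10·log₁₀(10^(63.3/10) + 10^(67.0/10) + 10^(65.7/10)) = 70.36 dB SPL.
Excess over the loudest (67.0 dB): 70.36 − 67.0 = 3.4 dB.

3.4 dB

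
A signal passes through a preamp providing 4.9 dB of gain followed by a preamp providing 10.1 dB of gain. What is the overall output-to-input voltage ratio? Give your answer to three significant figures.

Net gain = 4.9 + 10.1 = 15.0 dB.
Voltage ratio = 10^(15.0/20) = 5.62.

5.62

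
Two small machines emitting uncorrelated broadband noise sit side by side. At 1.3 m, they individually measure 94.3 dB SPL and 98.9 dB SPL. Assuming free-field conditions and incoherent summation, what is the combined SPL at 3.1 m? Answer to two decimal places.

92.64 dB SPL

Combined at 1.3 m: 10·log₁₀(10^(94.3/10)+10^(98.9/10)) = 100.193 dB SPL.
Then apply −20·log₁₀(3.1/1.3) = -7.548 dB → 92.64 dB SPL.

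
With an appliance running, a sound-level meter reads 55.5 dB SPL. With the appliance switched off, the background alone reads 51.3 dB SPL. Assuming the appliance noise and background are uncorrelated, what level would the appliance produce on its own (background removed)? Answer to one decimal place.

53.4 dB SPL

Remove the background by subtracting linear intensities:
L_src = 10·log₁₀(10^(55.5/10) − 10^(51.3/10)) = 10·log₁₀(219900) = 53.4 dB SPL.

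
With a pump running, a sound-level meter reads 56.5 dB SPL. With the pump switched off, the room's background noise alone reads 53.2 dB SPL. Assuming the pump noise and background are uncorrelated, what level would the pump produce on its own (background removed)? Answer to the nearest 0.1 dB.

Background correction is a power subtraction:
L_src = 10·log₁₀(10^(56.5/10) − 10^(53.2/10)) = 10·log₁₀(237800) = 53.8 dB SPL.

53.8 dB SPL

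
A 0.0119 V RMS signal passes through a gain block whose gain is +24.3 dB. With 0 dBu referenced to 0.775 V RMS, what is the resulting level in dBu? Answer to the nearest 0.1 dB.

-12.0 dBu

Input level: 20·log₁₀(0.0119/0.775) = -36.28 dBu.
Output: -36.28 + 24.3 = -12.0 dBu.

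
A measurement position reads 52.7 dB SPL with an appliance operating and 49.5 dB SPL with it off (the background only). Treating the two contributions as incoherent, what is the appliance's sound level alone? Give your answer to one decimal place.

49.9 dB SPL

Remove the background by subtracting linear intensities:
L_src = 10·log₁₀(10^(52.7/10) − 10^(49.5/10)) = 10·log₁₀(97080) = 49.9 dB SPL.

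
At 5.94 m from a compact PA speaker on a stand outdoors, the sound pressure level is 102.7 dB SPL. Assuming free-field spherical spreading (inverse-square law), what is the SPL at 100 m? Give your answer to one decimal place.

Inverse-square spreading gives ΔL = −20·log₁₀(d₂/d₁).
ΔL = −20·log₁₀(100/5.94) = -24.52 dB, so L₂ = 102.7 + (-24.52) = 78.2 dB SPL.

78.2 dB SPL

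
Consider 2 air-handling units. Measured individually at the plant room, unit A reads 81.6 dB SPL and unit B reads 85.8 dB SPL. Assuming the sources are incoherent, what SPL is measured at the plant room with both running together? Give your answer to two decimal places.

87.20 dB SPL

Incoherent sources sum as intensities:
L_total = 10·log₁₀(10^(81.6/10) + 10^(85.8/10)) = 10·log₁₀(524700000) = 87.20 dB SPL.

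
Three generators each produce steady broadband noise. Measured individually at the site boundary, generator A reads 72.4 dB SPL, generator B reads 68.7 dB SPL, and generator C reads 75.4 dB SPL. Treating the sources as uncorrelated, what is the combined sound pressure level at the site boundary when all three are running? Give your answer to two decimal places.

Add the sources as powers (linear), then convert back to dB:
L_total = 10·log₁₀(10^(72.4/10) + 10^(68.7/10) + 10^(75.4/10)) = 10·log₁₀(59460000) = 77.74 dB SPL.

77.74 dB SPL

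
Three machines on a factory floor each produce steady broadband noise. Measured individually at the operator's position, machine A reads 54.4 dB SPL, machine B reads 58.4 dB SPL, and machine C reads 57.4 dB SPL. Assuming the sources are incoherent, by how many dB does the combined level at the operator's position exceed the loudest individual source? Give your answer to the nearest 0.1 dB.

Add the sources as powers (linear), then convert back to dB:
L_total = 10·log₁₀(10^(54.4/10) + 10^(58.4/10) + 10^(57.4/10)) = 61.81 dB SPL.
Excess over the loudest (58.4 dB): 61.81 − 58.4 = 3.4 dB.

3.4 dB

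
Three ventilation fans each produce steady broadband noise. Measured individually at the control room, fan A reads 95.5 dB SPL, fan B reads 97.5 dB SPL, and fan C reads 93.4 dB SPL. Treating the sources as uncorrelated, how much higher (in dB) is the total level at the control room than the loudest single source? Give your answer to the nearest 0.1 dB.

3.1 dB

Add the sources as powers (linear), then convert back to dB:
L_total = 10·log₁₀(10^(95.5/10) + 10^(97.5/10) + 10^(93.4/10)) = 100.55 dB SPL.
Excess over the loudest (97.5 dB): 100.55 − 97.5 = 3.1 dB.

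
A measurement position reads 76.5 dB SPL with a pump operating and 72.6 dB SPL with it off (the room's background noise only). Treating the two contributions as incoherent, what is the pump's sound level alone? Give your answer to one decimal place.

Subtract intensities: L_src = 10·log₁₀(10^(L_total/10) − 10^(L_bg/10)).
L_src = 10·log₁₀(10^(76.5/10) − 10^(72.6/10)) = 10·log₁₀(26470000) = 74.2 dB SPL.

74.2 dB SPL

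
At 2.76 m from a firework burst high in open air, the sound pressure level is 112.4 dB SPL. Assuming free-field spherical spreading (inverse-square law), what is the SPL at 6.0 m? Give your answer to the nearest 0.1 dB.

105.7 dB SPL

Inverse-square spreading gives ΔL = −20·log₁₀(d₂/d₁).
ΔL = −20·log₁₀(6.0/2.76) = -6.74 dB, so L₂ = 112.4 + (-6.74) = 105.7 dB SPL.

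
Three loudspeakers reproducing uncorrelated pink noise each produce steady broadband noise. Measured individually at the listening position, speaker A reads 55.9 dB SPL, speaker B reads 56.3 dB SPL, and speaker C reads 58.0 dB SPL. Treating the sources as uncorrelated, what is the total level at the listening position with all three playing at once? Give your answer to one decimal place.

Incoherent sources sum as intensities:
L_total = 10·log₁₀(10^(55.9/10) + 10^(56.3/10) + 10^(58.0/10)) = 10·log₁₀(1447000) = 61.6 dB SPL.

61.6 dB SPL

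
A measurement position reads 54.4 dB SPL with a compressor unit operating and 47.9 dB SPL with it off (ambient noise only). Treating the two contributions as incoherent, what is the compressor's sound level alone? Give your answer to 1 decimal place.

Remove the background by subtracting linear intensities:
L_src = 10·log₁₀(10^(54.4/10) − 10^(47.9/10)) = 10·log₁₀(213800) = 53.3 dB SPL.

53.3 dB SPL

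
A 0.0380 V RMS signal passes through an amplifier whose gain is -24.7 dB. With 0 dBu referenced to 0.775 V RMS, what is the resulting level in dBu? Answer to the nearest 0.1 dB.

-50.9 dBu

Input level: 20·log₁₀(0.0380/0.775) = -26.19 dBu.
Output: -26.19 − 24.7 = -50.9 dBu.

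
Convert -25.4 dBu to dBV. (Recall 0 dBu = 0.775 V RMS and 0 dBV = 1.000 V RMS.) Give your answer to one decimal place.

-27.6 dBV

The offset between the scales is 20·log₁₀(0.775/1.000) = −2.214 dB.
So dBV = -25.4 − 2.214 = -27.6 dBV.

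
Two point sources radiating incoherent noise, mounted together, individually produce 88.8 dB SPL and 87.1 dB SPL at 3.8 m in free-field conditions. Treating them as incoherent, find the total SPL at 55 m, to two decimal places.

Combined at 3.8 m: 10·log₁₀(10^(88.8/10)+10^(87.1/10)) = 91.043 dB SPL.
Then apply −20·log₁₀(55/3.8) = -23.212 dB → 67.83 dB SPL.

67.83 dB SPL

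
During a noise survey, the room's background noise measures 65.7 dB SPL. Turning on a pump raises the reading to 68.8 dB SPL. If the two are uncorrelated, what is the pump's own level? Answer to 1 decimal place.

65.9 dB SPL

Remove the background by subtracting linear intensities:
L_src = 10·log₁₀(10^(68.8/10) − 10^(65.7/10)) = 10·log₁₀(3870000) = 65.9 dB SPL.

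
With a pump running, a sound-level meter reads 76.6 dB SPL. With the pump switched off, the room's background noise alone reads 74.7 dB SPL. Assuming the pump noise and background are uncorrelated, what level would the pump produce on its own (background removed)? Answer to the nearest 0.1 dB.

Subtract intensities: L_src = 10·log₁₀(10^(L_total/10) − 10^(L_bg/10)).
L_src = 10·log₁₀(10^(76.6/10) − 10^(74.7/10)) = 10·log₁₀(16200000) = 72.1 dB SPL.

72.1 dB SPL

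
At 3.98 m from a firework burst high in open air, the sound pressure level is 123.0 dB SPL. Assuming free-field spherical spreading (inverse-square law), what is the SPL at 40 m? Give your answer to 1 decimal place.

For a point source in a free field, ΔL = −20·log₁₀(d₂/d₁).
ΔL = −20·log₁₀(40/3.98) = -20.04 dB, so L₂ = 123.0 + (-20.04) = 103.0 dB SPL.

103.0 dB SPL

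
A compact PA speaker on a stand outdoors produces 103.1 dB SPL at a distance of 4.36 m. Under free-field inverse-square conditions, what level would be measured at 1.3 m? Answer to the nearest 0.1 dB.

113.6 dB SPL

Inverse-square spreading gives ΔL = −20·log₁₀(d₂/d₁).
ΔL = −20·log₁₀(1.3/4.36) = 10.51 dB, so L₂ = 103.1 + (10.51) = 113.6 dB SPL.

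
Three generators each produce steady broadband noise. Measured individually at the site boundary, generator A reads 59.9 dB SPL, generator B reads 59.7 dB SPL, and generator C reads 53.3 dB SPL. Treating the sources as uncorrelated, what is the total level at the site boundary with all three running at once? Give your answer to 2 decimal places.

63.27 dB SPL

Uncorrelated sources add in intensity (power), not in dB.
L_total = 10·log₁₀(10^(59.9/10) + 10^(59.7/10) + 10^(53.3/10)) = 10·log₁₀(2124000) = 63.27 dB SPL.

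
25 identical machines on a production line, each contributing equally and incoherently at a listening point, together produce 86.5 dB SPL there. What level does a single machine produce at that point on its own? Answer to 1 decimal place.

25 equal incoherent sources add 10·log₁₀(25) = 13.98 dB over one source.
L_one = 86.5 − 13.98 = 72.5 dB SPL.

72.5 dB SPL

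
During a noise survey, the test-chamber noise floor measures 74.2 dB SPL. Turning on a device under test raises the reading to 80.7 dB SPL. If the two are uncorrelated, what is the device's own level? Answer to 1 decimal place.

79.6 dB SPL

Background correction is a power subtraction:
L_src = 10·log₁₀(10^(80.7/10) − 10^(74.2/10)) = 10·log₁₀(91190000) = 79.6 dB SPL.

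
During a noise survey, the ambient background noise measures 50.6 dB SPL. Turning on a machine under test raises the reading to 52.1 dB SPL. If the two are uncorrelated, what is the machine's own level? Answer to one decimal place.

46.8 dB SPL

Remove the background by subtracting linear intensities:
L_src = 10·log₁₀(10^(52.1/10) − 10^(50.6/10)) = 10·log₁₀(47370) = 46.8 dB SPL.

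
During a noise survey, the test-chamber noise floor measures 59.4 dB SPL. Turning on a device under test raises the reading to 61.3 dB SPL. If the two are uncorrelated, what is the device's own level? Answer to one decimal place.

Subtract intensities: L_src = 10·log₁₀(10^(L_total/10) − 10^(L_bg/10)).
L_src = 10·log₁₀(10^(61.3/10) − 10^(59.4/10)) = 10·log₁₀(478000) = 56.8 dB SPL.

56.8 dB SPL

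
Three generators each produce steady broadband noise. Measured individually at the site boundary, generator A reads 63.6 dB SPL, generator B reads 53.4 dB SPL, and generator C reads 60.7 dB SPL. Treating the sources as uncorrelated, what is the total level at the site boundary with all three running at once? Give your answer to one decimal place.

65.7 dB SPL

Add the sources as powers (linear), then convert back to dB:
L_total = 10·log₁₀(10^(63.6/10) + 10^(53.4/10) + 10^(60.7/10)) = 10·log₁₀(3685000) = 65.7 dB SPL.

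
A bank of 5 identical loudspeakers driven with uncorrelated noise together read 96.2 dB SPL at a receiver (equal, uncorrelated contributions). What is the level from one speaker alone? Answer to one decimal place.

5 equal incoherent sources add 10·log₁₀(5) = 6.99 dB over one source.
L_one = 96.2 − 6.99 = 89.2 dB SPL.

89.2 dB SPL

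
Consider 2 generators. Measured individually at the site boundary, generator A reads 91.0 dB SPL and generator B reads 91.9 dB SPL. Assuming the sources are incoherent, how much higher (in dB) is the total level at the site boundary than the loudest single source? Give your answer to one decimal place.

2.6 dB

Incoherent sources sum as intensities:
L_total = 10·log₁₀(10^(91.0/10) + 10^(91.9/10)) = 94.48 dB SPL.
Excess over the loudest (91.9 dB): 94.48 − 91.9 = 2.6 dB.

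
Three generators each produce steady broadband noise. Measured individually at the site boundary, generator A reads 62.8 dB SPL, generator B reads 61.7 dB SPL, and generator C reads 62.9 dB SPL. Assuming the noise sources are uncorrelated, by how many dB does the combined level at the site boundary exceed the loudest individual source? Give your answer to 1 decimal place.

4.4 dB

Uncorrelated sources add in intensity (power), not in dB.
L_total = 10·log₁₀(10^(62.8/10) + 10^(61.7/10) + 10^(62.9/10)) = 67.27 dB SPL.
Excess over the loudest (62.9 dB): 67.27 − 62.9 = 4.4 dB.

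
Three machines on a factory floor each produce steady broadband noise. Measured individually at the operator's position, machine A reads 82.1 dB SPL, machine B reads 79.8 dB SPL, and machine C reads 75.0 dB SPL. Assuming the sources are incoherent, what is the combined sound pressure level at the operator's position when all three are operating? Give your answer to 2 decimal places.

84.61 dB SPL

Uncorrelated sources add in intensity (power), not in dB.
L_total = 10·log₁₀(10^(82.1/10) + 10^(79.8/10) + 10^(75.0/10)) = 10·log₁₀(289300000) = 84.61 dB SPL.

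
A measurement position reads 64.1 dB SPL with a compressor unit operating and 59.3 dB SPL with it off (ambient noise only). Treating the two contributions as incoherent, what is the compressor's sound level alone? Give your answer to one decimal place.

62.4 dB SPL

Background correction is a power subtraction:
L_src = 10·log₁₀(10^(64.1/10) − 10^(59.3/10)) = 10·log₁₀(1719000) = 62.4 dB SPL.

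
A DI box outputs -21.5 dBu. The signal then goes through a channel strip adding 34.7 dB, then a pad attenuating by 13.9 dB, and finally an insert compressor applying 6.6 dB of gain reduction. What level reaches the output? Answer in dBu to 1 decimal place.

-7.3 dBu

In dB, series stages simply add:
-21.5 + 34.7 − 13.9 − 6.6 = -7.3 dBu.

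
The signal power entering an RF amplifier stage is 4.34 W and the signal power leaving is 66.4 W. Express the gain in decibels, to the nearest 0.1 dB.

11.8 dB

Power is a power quantity, so gain = 10·log₁₀(P_out/P_in).
10·log₁₀(66.4/4.34) = 10·log₁₀(15.30) = 11.8 dB.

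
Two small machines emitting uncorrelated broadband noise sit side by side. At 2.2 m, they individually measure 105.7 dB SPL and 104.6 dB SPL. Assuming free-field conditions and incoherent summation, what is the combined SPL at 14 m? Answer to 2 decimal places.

Combined at 2.2 m: 10·log₁₀(10^(105.7/10)+10^(104.6/10)) = 108.195 dB SPL.
Then apply −20·log₁₀(14/2.2) = -16.074 dB → 92.12 dB SPL.

92.12 dB SPL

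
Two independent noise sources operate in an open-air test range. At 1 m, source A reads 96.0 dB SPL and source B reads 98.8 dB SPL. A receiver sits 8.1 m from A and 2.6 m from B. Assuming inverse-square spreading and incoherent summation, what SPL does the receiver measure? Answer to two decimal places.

At the listener: L_A = 96.0 − 20·log₁₀(8.1) = 77.830 dB; L_B = 98.8 − 20·log₁₀(2.6) = 90.501 dB.
Combined: 10·log₁₀(10^(77.830/10)+10^(90.501/10)) = 90.73 dB SPL.

90.73 dB SPL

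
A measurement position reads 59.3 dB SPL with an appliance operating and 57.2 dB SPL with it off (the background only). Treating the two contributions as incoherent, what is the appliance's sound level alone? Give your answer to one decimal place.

55.1 dB SPL

Subtract intensities: L_src = 10·log₁₀(10^(L_total/10) − 10^(L_bg/10)).
L_src = 10·log₁₀(10^(59.3/10) − 10^(57.2/10)) = 10·log₁₀(326300) = 55.1 dB SPL.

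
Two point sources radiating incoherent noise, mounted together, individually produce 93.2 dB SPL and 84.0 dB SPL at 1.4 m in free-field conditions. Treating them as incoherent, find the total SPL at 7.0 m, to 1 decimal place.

Combined at 1.4 m: 10·log₁₀(10^(93.2/10)+10^(84.0/10)) = 93.69 dB SPL.
Then apply −20·log₁₀(7.0/1.4) = -13.98 dB → 79.7 dB SPL.

79.7 dB SPL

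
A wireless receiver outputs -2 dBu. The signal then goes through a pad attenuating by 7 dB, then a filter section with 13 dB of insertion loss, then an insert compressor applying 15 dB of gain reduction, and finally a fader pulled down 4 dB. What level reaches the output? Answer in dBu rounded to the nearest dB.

In dB, series stages simply add:
-2 − 7 − 13 − 15 − 4 = -41 dBu.

-41 dBu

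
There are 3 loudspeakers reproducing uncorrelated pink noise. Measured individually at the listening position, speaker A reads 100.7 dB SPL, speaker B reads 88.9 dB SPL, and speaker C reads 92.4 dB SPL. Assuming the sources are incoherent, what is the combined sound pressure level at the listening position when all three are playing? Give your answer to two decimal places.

Add the sources as powers (linear), then convert back to dB:
L_total = 10·log₁₀(10^(100.7/10) + 10^(88.9/10) + 10^(92.4/10)) = 10·log₁₀(14263000000) = 101.54 dB SPL.

101.54 dB SPL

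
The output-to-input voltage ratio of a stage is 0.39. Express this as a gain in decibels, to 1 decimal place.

-8.2 dB

Voltage is an amplitude quantity, so gain = 20·log₁₀(V_out/V_in).
20·log₁₀(0.39) = -8.2 dB.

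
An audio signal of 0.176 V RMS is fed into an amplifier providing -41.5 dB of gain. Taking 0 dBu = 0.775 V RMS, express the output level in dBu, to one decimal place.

Input level: 20·log₁₀(0.176/0.775) = -12.88 dBu.
Output: -12.88 − 41.5 = -54.4 dBu.

-54.4 dBu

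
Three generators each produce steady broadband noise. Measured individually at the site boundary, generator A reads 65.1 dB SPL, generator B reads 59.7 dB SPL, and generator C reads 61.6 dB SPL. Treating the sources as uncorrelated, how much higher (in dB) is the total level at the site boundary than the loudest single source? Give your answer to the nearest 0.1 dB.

2.4 dB

Add the sources as powers (linear), then convert back to dB:
L_total = 10·log₁₀(10^(65.1/10) + 10^(59.7/10) + 10^(61.6/10)) = 67.49 dB SPL.
Excess over the loudest (65.1 dB): 67.49 − 65.1 = 2.4 dB.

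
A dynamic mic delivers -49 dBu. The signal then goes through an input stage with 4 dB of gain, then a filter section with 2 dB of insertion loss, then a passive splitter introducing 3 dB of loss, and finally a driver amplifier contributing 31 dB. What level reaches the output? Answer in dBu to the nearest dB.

-19 dBu

Gain stages sum in dB:
-49 + 4 − 2 − 3 + 31 = -19 dBu.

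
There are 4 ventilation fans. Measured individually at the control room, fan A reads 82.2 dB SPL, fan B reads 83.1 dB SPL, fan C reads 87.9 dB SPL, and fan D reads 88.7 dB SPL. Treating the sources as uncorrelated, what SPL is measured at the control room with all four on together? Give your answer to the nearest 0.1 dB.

Add the sources as powers (linear), then convert back to dB:
L_total = 10·log₁₀(10^(82.2/10) + 10^(83.1/10) + 10^(87.9/10) + 10^(88.7/10)) = 10·log₁₀(1728000000) = 92.4 dB SPL.

92.4 dB SPL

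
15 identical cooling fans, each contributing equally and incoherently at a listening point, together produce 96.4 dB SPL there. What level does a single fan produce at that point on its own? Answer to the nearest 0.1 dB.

15 equal incoherent sources add 10·log₁₀(15) = 11.76 dB over one source.
L_one = 96.4 − 11.76 = 84.6 dB SPL.

84.6 dB SPL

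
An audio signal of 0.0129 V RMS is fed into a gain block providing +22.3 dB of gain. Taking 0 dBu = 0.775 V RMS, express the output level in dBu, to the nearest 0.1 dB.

Input level: 20·log₁₀(0.0129/0.775) = -35.57 dBu.
Output: -35.57 + 22.3 = -13.3 dBu.

-13.3 dBu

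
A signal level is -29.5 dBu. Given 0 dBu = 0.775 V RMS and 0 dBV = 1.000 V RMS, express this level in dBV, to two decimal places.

The offset between the scales is 20·log₁₀(0.775/1.000) = −2.214 dB.
So dBV = -29.5 − 2.214 = -31.71 dBV.

-31.71 dBV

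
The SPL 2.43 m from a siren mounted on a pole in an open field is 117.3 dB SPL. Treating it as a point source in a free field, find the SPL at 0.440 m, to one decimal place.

Inverse-square spreading gives ΔL = −20·log₁₀(d₂/d₁).
ΔL = −20·log₁₀(0.440/2.43) = 14.84 dB, so L₂ = 117.3 + (14.84) = 132.1 dB SPL.

132.1 dB SPL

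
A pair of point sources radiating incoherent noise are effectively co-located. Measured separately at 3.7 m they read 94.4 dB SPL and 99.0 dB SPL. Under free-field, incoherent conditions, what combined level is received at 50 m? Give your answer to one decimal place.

Combined at 3.7 m: 10·log₁₀(10^(94.4/10)+10^(99.0/10)) = 100.29 dB SPL.
Then apply −20·log₁₀(50/3.7) = -22.62 dB → 77.7 dB SPL.

77.7 dB SPL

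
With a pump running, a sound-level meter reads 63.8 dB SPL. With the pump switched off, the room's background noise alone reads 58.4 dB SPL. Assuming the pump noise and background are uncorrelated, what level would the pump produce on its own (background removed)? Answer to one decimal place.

62.3 dB SPL

Remove the background by subtracting linear intensities:
L_src = 10·log₁₀(10^(63.8/10) − 10^(58.4/10)) = 10·log₁₀(1707000) = 62.3 dB SPL.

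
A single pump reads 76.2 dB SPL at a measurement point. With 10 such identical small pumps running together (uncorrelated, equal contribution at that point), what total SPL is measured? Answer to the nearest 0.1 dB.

86.2 dB SPL

10 equal incoherent sources raise the level by 10·log₁₀(10) = 10.00 dB.
L_total = 76.2 + 10.00 = 86.2 dB SPL.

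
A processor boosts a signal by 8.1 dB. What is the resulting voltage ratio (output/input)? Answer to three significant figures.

Voltage ratio = 10^(dB/20).
10^(8.1/20) = 10^(0.4050) = 2.54.

2.54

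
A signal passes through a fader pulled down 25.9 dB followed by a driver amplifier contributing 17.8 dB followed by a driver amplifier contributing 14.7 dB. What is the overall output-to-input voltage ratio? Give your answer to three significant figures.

Net gain = (−25.9) + 17.8 + 14.7 = 6.6 dB.
Voltage ratio = 10^(6.6/20) = 2.14.

2.14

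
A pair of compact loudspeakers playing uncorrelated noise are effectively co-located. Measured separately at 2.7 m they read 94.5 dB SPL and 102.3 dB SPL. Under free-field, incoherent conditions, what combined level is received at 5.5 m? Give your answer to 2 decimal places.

Combined at 2.7 m: 10·log₁₀(10^(94.5/10)+10^(102.3/10)) = 102.967 dB SPL.
Then apply −20·log₁₀(5.5/2.7) = -6.180 dB → 96.79 dB SPL.

96.79 dB SPL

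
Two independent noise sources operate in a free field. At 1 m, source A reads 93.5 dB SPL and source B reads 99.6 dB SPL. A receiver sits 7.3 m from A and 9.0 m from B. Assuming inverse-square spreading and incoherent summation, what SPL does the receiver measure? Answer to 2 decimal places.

At the listener: L_A = 93.5 − 20·log₁₀(7.3) = 76.234 dB; L_B = 99.6 − 20·log₁₀(9.0) = 80.515 dB.
Combined: 10·log₁₀(10^(76.234/10)+10^(80.515/10)) = 81.89 dB SPL.

81.89 dB SPL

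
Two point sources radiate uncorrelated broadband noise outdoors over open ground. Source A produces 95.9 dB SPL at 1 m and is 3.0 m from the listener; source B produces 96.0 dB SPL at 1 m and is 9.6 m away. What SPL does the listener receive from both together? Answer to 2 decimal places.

At the listener: L_A = 95.9 − 20·log₁₀(3.0) = 86.358 dB; L_B = 96.0 − 20·log₁₀(9.6) = 76.355 dB.
Combined: 10·log₁₀(10^(86.358/10)+10^(76.355/10)) = 86.77 dB SPL.

86.77 dB SPL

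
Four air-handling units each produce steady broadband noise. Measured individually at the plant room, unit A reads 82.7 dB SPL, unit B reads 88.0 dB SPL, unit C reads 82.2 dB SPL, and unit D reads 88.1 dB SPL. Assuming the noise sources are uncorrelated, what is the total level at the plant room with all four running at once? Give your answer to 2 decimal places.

92.12 dB SPL

Incoherent sources sum as intensities:
L_total = 10·log₁₀(10^(82.7/10) + 10^(88.0/10) + 10^(82.2/10) + 10^(88.1/10)) = 10·log₁₀(1629000000) = 92.12 dB SPL.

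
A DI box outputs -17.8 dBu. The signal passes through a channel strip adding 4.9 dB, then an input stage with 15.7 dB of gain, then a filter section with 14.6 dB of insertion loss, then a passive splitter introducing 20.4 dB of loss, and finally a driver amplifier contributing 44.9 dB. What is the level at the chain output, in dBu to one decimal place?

In dB, series stages simply add:
-17.8 + 4.9 + 15.7 − 14.6 − 20.4 + 44.9 = +12.7 dBu.

+12.7 dBu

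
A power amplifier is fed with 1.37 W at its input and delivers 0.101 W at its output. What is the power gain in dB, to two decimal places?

-11.32 dB

Power ratio → dB uses the 10·log₁₀ form:
10·log₁₀(0.101/1.37) = 10·log₁₀(0.07372) = -11.32 dB.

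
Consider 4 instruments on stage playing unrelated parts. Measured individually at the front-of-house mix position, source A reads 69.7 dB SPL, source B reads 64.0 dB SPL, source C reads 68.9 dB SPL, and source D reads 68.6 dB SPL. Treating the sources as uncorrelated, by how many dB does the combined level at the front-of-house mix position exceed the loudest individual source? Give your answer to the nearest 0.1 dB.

4.6 dB

Uncorrelated sources add in intensity (power), not in dB.
L_total = 10·log₁₀(10^(69.7/10) + 10^(64.0/10) + 10^(68.9/10) + 10^(68.6/10)) = 74.29 dB SPL.
Excess over the loudest (69.7 dB): 74.29 − 69.7 = 4.6 dB.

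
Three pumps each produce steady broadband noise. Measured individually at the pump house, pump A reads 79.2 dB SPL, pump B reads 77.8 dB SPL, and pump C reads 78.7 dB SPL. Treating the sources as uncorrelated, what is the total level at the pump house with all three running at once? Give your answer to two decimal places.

Add the sources as powers (linear), then convert back to dB:
L_total = 10·log₁₀(10^(79.2/10) + 10^(77.8/10) + 10^(78.7/10)) = 10·log₁₀(217600000) = 83.38 dB SPL.

83.38 dB SPL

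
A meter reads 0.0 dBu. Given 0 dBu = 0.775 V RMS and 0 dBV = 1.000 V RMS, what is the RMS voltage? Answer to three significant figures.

0.775 V

V = 0.775 V × 10^(0.0/20).
= 0.775 × 1.000 = 0.775 V.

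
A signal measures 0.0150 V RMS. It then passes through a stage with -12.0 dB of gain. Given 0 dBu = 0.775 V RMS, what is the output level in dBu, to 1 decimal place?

Input level: 20·log₁₀(0.0150/0.775) = -34.26 dBu.
Output: -34.26 − 12.0 = -46.3 dBu.

-46.3 dBu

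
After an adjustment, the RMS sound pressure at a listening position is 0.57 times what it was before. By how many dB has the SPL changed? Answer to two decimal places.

SPL change from a pressure ratio uses the 20·log₁₀ form:
20·log₁₀(0.57) = -4.88 dB.

-4.88 dB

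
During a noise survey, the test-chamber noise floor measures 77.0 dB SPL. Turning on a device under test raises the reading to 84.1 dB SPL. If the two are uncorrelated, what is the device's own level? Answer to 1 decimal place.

83.2 dB SPL

Remove the background by subtracting linear intensities:
L_src = 10·log₁₀(10^(84.1/10) − 10^(77.0/10)) = 10·log₁₀(206900000) = 83.2 dB SPL.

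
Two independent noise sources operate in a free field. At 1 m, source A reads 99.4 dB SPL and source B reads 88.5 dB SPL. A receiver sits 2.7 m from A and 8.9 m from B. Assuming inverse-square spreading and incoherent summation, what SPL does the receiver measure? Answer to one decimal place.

90.8 dB SPL

At the listener: L_A = 99.4 − 20·log₁₀(2.7) = 90.77 dB; L_B = 88.5 − 20·log₁₀(8.9) = 69.51 dB.
Combined: 10·log₁₀(10^(90.77/10)+10^(69.51/10)) = 90.8 dB SPL.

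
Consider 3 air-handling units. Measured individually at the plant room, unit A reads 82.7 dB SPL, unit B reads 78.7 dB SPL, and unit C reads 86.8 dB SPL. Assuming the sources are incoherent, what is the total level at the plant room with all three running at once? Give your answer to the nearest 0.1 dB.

88.7 dB SPL

Incoherent sources sum as intensities:
L_total = 10·log₁₀(10^(82.7/10) + 10^(78.7/10) + 10^(86.8/10)) = 10·log₁₀(739000000) = 88.7 dB SPL.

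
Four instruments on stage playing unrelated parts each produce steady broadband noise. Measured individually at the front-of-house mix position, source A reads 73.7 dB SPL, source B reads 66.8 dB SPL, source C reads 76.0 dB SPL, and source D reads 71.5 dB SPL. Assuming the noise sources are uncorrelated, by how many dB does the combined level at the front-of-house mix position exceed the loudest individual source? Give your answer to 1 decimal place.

3.1 dB

Uncorrelated sources add in intensity (power), not in dB.
L_total = 10·log₁₀(10^(73.7/10) + 10^(66.8/10) + 10^(76.0/10) + 10^(71.5/10)) = 79.15 dB SPL.
Excess over the loudest (76.0 dB): 79.15 − 76.0 = 3.1 dB.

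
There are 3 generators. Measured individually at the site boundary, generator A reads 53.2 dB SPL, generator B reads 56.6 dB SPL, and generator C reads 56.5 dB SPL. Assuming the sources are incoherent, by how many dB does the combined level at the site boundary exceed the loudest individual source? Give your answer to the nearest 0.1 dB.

Uncorrelated sources add in intensity (power), not in dB.
L_total = 10·log₁₀(10^(53.2/10) + 10^(56.6/10) + 10^(56.5/10)) = 60.46 dB SPL.
Excess over the loudest (56.6 dB): 60.46 − 56.6 = 3.9 dB.

3.9 dB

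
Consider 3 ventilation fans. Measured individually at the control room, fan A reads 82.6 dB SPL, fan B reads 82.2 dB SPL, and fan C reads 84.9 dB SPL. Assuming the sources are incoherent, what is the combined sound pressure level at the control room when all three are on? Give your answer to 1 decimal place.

88.2 dB SPL

Incoherent sources sum as intensities:
L_total = 10·log₁₀(10^(82.6/10) + 10^(82.2/10) + 10^(84.9/10)) = 10·log₁₀(657000000) = 88.2 dB SPL.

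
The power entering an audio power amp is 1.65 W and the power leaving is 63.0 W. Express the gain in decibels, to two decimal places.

Power ratio → dB uses the 10·log₁₀ form:
10·log₁₀(63.0/1.65) = 10·log₁₀(38.18) = 15.82 dB.

15.82 dB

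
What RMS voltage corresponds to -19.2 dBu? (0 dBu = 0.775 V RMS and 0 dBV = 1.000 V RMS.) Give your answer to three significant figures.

V = 0.775 V × 10^(-19.2/20).
= 0.775 × 0.1096 = 0.0850 V.

0.0850 V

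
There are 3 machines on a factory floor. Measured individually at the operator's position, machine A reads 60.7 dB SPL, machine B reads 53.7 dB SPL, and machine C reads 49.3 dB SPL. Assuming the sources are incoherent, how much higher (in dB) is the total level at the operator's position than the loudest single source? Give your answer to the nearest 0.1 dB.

1.0 dB

Uncorrelated sources add in intensity (power), not in dB.
L_total = 10·log₁₀(10^(60.7/10) + 10^(53.7/10) + 10^(49.3/10)) = 61.74 dB SPL.
Excess over the loudest (60.7 dB): 61.74 − 60.7 = 1.0 dB.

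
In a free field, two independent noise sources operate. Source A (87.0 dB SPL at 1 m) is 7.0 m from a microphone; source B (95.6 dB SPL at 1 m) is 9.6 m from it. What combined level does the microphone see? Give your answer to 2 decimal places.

At the listener: L_A = 87.0 − 20·log₁₀(7.0) = 70.098 dB; L_B = 95.6 − 20·log₁₀(9.6) = 75.955 dB.
Combined: 10·log₁₀(10^(70.098/10)+10^(75.955/10)) = 76.96 dB SPL.

76.96 dB SPL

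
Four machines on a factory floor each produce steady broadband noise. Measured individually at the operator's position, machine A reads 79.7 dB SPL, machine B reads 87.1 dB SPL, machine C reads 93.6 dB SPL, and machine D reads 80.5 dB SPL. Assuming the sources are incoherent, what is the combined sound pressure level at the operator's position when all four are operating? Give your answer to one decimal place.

Uncorrelated sources add in intensity (power), not in dB.
L_total = 10·log₁₀(10^(79.7/10) + 10^(87.1/10) + 10^(93.6/10) + 10^(80.5/10)) = 10·log₁₀(3009000000) = 94.8 dB SPL.

94.8 dB SPL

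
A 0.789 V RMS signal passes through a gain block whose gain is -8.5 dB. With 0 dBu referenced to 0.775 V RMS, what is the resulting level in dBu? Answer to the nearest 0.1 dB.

Input level: 20·log₁₀(0.789/0.775) = 0.16 dBu.
Output: 0.16 − 8.5 = -8.3 dBu.

-8.3 dBu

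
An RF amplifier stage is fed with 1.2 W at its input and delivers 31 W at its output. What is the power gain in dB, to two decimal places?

14.12 dB

Power ratio → dB uses the 10·log₁₀ form:
10·log₁₀(31/1.2) = 10·log₁₀(25.83) = 14.12 dB.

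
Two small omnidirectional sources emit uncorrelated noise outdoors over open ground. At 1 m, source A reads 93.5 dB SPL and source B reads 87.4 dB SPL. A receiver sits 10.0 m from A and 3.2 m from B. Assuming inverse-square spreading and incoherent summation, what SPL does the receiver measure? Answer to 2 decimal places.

At the listener: L_A = 93.5 − 20·log₁₀(10.0) = 73.500 dB; L_B = 87.4 − 20·log₁₀(3.2) = 77.297 dB.
Combined: 10·log₁₀(10^(73.500/10)+10^(77.297/10)) = 78.81 dB SPL.

78.81 dB SPL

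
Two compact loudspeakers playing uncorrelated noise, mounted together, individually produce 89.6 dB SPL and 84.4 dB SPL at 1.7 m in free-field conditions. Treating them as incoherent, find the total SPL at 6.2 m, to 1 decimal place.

Combined at 1.7 m: 10·log₁₀(10^(89.6/10)+10^(84.4/10)) = 90.75 dB SPL.
Then apply −20·log₁₀(6.2/1.7) = -11.24 dB → 79.5 dB SPL.

79.5 dB SPL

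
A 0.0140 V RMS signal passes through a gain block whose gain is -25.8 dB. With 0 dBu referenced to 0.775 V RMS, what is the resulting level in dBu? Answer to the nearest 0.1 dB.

Input level: 20·log₁₀(0.0140/0.775) = -34.86 dBu.
Output: -34.86 − 25.8 = -60.7 dBu.

-60.7 dBu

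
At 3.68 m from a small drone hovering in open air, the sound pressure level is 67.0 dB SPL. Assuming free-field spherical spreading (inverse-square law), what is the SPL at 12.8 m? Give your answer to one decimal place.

56.2 dB SPL

Inverse-square spreading gives ΔL = −20·log₁₀(d₂/d₁).
ΔL = −20·log₁₀(12.8/3.68) = -10.83 dB, so L₂ = 67.0 + (-10.83) = 56.2 dB SPL.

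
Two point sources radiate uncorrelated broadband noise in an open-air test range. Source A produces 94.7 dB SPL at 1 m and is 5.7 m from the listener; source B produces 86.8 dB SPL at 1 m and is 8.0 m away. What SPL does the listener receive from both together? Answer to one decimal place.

At the listener: L_A = 94.7 − 20·log₁₀(5.7) = 79.58 dB; L_B = 86.8 − 20·log₁₀(8.0) = 68.74 dB.
Combined: 10·log₁₀(10^(79.58/10)+10^(68.74/10)) = 79.9 dB SPL.

79.9 dB SPL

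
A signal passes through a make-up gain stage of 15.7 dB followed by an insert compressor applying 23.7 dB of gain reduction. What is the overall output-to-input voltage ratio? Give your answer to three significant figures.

0.398

Net gain = 15.7 + (−23.7) = -8.0 dB.
Voltage ratio = 10^(-8.0/20) = 0.398.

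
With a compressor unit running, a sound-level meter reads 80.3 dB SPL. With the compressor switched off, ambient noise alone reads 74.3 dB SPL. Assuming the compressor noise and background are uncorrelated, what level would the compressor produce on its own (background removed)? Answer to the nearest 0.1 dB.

79.0 dB SPL

Background correction is a power subtraction:
L_src = 10·log₁₀(10^(80.3/10) − 10^(74.3/10)) = 10·log₁₀(80240000) = 79.0 dB SPL.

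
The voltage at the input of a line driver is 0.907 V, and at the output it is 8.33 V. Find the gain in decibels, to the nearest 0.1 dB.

19.3 dB

Voltage is an amplitude quantity, so gain = 20·log₁₀(V_out/V_in).
20·log₁₀(8.33/0.907) = 20·log₁₀(9.184) = 19.3 dB.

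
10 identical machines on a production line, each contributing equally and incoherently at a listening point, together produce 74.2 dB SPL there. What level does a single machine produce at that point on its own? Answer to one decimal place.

10 equal incoherent sources add 10·log₁₀(10) = 10.00 dB over one source.
L_one = 74.2 − 10.00 = 64.2 dB SPL.

64.2 dB SPL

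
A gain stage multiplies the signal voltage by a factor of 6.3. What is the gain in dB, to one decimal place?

16.0 dB

Voltage is an amplitude quantity, so gain = 20·log₁₀(V_out/V_in).
20·log₁₀(6.3) = 16.0 dB.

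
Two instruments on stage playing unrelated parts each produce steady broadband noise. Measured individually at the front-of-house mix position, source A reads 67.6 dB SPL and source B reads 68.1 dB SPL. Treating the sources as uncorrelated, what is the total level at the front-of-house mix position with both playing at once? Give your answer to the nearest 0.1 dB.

70.9 dB SPL

Add the sources as powers (linear), then convert back to dB:
L_total = 10·log₁₀(10^(67.6/10) + 10^(68.1/10)) = 10·log₁₀(12210000) = 70.9 dB SPL.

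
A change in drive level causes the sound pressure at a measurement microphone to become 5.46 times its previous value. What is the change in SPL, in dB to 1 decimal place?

Sound pressure is an amplitude quantity: ΔL = 20·log₁₀(p₂/p₁).
20·log₁₀(5.46) = 14.7 dB.

14.7 dB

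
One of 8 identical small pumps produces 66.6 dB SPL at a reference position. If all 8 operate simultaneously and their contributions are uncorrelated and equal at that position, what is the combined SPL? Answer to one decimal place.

8 equal incoherent sources raise the level by 10·log₁₀(8) = 9.03 dB.
L_total = 66.6 + 9.03 = 75.6 dB SPL.

75.6 dB SPL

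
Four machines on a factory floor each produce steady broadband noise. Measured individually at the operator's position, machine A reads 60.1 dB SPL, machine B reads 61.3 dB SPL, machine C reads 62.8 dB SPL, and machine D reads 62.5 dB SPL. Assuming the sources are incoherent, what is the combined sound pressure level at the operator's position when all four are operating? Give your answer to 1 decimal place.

67.8 dB SPL

Incoherent sources sum as intensities:
L_total = 10·log₁₀(10^(60.1/10) + 10^(61.3/10) + 10^(62.8/10) + 10^(62.5/10)) = 10·log₁₀(6056000) = 67.8 dB SPL.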